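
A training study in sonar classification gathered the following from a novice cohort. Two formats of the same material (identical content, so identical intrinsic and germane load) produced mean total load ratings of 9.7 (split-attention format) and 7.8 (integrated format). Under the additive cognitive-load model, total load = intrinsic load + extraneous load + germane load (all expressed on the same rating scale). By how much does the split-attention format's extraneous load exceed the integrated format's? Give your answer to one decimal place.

1.9

Intrinsic and germane load are equal across formats, so the difference in total load equals the difference in extraneous load.
Extraneous-load difference = 9.7 − 7.8 = 1.9.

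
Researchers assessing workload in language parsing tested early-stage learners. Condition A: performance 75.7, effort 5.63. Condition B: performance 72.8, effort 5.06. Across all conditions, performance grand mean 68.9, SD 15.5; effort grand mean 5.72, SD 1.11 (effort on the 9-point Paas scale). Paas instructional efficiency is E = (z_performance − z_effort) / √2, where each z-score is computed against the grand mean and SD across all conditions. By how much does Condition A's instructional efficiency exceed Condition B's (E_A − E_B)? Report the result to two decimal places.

-0.23

Condition A: z_P = (75.7 − 68.9)/15.5 = 0.4387; z_E = (5.63 − 5.72)/1.11 = -0.0811; E_A = (0.4387 − (-0.0811))/√2 = 0.3676.
Condition B: z_P = (72.8 − 68.9)/15.5 = 0.2516; z_E = (5.06 − 5.72)/1.11 = -0.5946; E_B = (0.2516 − (-0.5946))/√2 = 0.5984.
E_A − E_B = 0.3676 − 0.5984 = -0.2308 ≈ -0.23.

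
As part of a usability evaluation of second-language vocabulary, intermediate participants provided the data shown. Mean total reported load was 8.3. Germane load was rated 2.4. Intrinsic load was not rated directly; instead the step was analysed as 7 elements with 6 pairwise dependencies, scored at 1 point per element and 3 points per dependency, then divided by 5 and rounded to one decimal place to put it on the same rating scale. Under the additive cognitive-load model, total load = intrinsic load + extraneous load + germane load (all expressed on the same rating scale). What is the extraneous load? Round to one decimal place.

Intrinsic (element-interactivity): (7 × 1 + 6 × 3) / 5 = 25 / 5 = 5.0000 → 5.0.
extraneous load = total − intrinsic − germane
             = 8.3 − 5.0 − 2.4 = 0.9.

0.9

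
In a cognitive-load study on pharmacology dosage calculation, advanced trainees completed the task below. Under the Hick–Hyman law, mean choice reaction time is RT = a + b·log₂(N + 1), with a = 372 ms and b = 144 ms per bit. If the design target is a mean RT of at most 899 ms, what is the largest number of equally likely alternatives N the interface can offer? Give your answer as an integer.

Set 372 + 144·log₂(N + 1) ≤ 899.
log₂(N + 1) ≤ (899 − 372) / 144 = 3.6597.
N + 1 ≤ 2^3.6597 = 12.6380.
N ≤ 11.6380, so the largest integer N is 11.

11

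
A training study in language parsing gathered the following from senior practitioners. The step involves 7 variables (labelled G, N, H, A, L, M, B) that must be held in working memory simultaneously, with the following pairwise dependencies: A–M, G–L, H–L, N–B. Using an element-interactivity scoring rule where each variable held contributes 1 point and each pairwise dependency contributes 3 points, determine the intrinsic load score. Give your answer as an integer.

19

Count of variables held simultaneously: 7.
Count of pairwise dependencies listed: 4.
Element contribution: 7 × 1 = 7.
Interaction contribution: 4 × 3 = 12.
Intrinsic load = 7 + 12 = 19.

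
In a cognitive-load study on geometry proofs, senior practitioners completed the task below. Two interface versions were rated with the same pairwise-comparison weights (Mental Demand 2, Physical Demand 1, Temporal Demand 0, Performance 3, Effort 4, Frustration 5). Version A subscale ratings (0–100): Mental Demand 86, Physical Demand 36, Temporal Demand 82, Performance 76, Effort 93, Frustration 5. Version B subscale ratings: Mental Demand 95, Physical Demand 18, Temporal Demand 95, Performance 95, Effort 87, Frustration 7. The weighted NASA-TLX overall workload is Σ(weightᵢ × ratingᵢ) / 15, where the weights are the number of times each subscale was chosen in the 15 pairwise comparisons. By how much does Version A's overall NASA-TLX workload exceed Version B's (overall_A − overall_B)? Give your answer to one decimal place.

-2.9

Version A weighted sum = 2·86 + 1·36 + 0·82 + 3·76 + 4·93 + 5·5 = 172 + 36 + 0 + 228 + 372 + 25 = 833; overall_A = 833/15 = 55.5333.
Version B weighted sum = 2·95 + 1·18 + 0·95 + 3·95 + 4·87 + 5·7 = 190 + 18 + 0 + 285 + 348 + 35 = 876; overall_B = 876/15 = 58.4000.
Difference = 55.5333 − 58.4000 = -2.8667 ≈ -2.9.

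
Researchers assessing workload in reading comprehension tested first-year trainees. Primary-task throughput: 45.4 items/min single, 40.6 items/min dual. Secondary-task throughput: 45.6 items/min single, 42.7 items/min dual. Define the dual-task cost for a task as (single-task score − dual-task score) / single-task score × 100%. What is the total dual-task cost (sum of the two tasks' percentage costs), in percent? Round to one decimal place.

Primary cost = (45.4 − 40.6) / 45.4 × 100% = 10.5727%.
Secondary cost = (45.6 − 42.7) / 45.6 × 100% = 6.3596%.
Total = 10.5727% + 6.3596% = 16.9323% ≈ 16.9%.

16.9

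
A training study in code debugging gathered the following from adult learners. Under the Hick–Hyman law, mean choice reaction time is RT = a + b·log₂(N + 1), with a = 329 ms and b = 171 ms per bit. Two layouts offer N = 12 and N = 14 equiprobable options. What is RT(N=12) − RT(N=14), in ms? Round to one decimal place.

RT(12) = 329 + 171·log₂(13) = 329 + 171·3.7004 = 961.7684 ms.
RT(14) = 329 + 171·log₂(15) = 329 + 171·3.9069 = 997.0799 ms.
Difference = 961.7684 − 997.0799 = -35.3115 ≈ -35.3 ms.

-35.3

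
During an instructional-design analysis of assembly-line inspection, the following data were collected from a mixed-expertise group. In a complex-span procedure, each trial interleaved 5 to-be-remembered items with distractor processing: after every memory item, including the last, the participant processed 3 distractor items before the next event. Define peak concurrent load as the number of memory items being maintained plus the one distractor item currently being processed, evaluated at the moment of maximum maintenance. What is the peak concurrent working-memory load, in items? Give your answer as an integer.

6

Maintenance is greatest during the distractor(s) after memory item 5: all 5 memory items are being held.
One distractor item is concurrently being processed.
Peak concurrent load = 5 + 1 = 6 items.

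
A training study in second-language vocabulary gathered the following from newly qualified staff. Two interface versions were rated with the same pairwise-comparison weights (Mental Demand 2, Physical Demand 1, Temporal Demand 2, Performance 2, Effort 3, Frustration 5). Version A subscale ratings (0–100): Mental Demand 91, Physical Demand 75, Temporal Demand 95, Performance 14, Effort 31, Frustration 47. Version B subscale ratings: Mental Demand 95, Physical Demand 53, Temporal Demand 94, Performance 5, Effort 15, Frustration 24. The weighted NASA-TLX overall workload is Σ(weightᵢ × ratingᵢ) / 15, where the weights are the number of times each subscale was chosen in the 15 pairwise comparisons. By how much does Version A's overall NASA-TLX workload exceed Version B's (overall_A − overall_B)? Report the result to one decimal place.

13.1

Version A weighted sum = 2·91 + 1·75 + 2·95 + 2·14 + 3·31 + 5·47 = 182 + 75 + 190 + 28 + 93 + 235 = 803; overall_A = 803/15 = 53.5333.
Version B weighted sum = 2·95 + 1·53 + 2·94 + 2·5 + 3·15 + 5·24 = 190 + 53 + 188 + 10 + 45 + 120 = 606; overall_B = 606/15 = 40.4000.
Difference = 53.5333 − 40.4000 = 13.1333 ≈ 13.1.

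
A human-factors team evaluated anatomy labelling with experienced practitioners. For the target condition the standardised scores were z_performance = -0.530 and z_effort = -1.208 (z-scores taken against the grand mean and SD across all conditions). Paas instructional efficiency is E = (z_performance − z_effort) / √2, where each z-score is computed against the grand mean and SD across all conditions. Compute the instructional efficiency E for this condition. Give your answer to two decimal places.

z_P − z_E = -0.530 − (-1.208) = 0.6780.
E = 0.6780 / √2 = 0.6780 / 1.41421 = 0.4794 ≈ 0.48.

0.48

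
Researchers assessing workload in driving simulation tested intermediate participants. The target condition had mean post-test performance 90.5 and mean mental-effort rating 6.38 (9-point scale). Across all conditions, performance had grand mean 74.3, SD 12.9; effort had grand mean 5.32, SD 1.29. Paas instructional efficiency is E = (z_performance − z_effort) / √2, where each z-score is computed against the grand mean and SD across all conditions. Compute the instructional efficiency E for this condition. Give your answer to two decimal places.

z_performance = (90.5 − 74.3) / 12.9 = 16.2000 / 12.9 = 1.2558.
z_effort = (6.38 − 5.32) / 1.29 = 1.0600 / 1.29 = 0.8217.
z_P − z_E = 1.2558 − 0.8217 = 0.4341.
E = 0.4341 / √2 = 0.4341 / 1.41421 = 0.3070 ≈ 0.31.

0.31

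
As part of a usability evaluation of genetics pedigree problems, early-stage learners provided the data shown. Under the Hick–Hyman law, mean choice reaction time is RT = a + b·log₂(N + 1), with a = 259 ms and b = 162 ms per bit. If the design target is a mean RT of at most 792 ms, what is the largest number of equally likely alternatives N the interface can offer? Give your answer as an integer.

8

Set 259 + 162·log₂(N + 1) ≤ 792.
log₂(N + 1) ≤ (792 − 259) / 162 = 3.2901.
N + 1 ≤ 2^3.2901 = 9.7818.
N ≤ 8.7818, so the largest integer N is 8.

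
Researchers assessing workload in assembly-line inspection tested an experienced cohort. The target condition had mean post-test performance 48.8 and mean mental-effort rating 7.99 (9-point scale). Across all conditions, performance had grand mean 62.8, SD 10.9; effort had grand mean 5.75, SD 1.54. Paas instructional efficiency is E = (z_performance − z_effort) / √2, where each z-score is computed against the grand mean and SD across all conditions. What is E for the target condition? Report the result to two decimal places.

z_performance = (48.8 − 62.8) / 10.9 = -14.0000 / 10.9 = -1.2844.
z_effort = (7.99 − 5.75) / 1.54 = 2.2400 / 1.54 = 1.4545.
z_P − z_E = -1.2844 − 1.4545 = -2.7389.
E = -2.7389 / √2 = -2.7389 / 1.41421 = -1.9367 ≈ -1.94.

-1.94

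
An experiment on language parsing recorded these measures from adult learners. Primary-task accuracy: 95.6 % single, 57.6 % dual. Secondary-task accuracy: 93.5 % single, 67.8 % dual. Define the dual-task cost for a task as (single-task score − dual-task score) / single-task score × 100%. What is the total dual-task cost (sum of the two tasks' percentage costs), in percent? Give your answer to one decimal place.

67.2

Primary cost = (95.6 − 57.6) / 95.6 × 100% = 39.7490%.
Secondary cost = (93.5 − 67.8) / 93.5 × 100% = 27.4866%.
Total = 39.7490% + 27.4866% = 67.2356% ≈ 67.2%.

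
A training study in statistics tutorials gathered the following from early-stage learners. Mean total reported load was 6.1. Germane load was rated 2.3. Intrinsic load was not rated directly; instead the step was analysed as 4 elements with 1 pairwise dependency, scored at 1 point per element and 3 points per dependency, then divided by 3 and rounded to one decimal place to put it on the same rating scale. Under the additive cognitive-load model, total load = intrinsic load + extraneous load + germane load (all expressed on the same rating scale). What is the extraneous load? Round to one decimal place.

Intrinsic (element-interactivity): (4 × 1 + 1 × 3) / 3 = 7 / 3 = 2.3333 → 2.3.
extraneous load = total − intrinsic − germane
             = 6.1 − 2.3 − 2.3 = 1.5.

1.5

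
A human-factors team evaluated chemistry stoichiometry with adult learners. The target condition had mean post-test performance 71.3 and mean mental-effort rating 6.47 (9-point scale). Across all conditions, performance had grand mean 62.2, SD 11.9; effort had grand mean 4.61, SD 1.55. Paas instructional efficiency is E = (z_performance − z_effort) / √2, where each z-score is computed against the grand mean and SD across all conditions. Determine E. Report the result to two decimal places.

-0.31

z_performance = (71.3 − 62.2) / 11.9 = 9.1000 / 11.9 = 0.7647.
z_effort = (6.47 − 4.61) / 1.55 = 1.8600 / 1.55 = 1.2000.
z_P − z_E = 0.7647 − 1.2000 = -0.4353.
E = -0.4353 / √2 = -0.4353 / 1.41421 = -0.3078 ≈ -0.31.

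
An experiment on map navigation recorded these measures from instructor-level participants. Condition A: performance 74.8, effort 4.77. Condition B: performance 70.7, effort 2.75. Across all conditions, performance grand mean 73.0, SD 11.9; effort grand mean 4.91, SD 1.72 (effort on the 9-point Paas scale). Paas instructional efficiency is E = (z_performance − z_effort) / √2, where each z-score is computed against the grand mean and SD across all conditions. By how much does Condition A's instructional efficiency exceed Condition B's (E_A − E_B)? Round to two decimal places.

Condition A: z_P = (74.8 − 73.0)/11.9 = 0.1513; z_E = (4.77 − 4.91)/1.72 = -0.0814; E_A = (0.1513 − (-0.0814))/√2 = 0.1645.
Condition B: z_P = (70.7 − 73.0)/11.9 = -0.1933; z_E = (2.75 − 4.91)/1.72 = -1.2558; E_B = (-0.1933 − (-1.2558))/√2 = 0.7513.
E_A − E_B = 0.1645 − 0.7513 = -0.5868 ≈ -0.59.

-0.59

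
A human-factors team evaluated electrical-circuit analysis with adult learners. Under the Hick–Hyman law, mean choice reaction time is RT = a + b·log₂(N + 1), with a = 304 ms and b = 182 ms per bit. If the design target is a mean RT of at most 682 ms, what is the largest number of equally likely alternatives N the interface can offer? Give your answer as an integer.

3

Set 304 + 182·log₂(N + 1) ≤ 682.
log₂(N + 1) ≤ (682 − 304) / 182 = 2.0769.
N + 1 ≤ 2^2.0769 = 4.2190.
N ≤ 3.2190, so the largest integer N is 3.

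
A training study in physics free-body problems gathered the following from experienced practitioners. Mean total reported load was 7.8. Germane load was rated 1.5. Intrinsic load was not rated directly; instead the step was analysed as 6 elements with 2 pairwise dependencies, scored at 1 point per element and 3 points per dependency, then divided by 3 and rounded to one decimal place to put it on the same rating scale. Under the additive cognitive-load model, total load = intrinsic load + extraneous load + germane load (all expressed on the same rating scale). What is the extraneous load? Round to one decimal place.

2.3

Intrinsic (element-interactivity): (6 × 1 + 2 × 3) / 3 = 12 / 3 = 4.0000 → 4.0.
extraneous load = total − intrinsic − germane
             = 7.8 − 4.0 − 1.5 = 2.3.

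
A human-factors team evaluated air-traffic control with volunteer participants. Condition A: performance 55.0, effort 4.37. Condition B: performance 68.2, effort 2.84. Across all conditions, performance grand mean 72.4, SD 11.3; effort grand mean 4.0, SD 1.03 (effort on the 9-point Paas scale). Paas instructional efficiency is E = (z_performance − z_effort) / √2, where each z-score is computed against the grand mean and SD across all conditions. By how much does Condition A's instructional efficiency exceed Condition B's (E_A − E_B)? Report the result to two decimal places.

Condition A: z_P = (55.0 − 72.4)/11.3 = -1.5398; z_E = (4.37 − 4.0)/1.03 = 0.3592; E_A = (-1.5398 − 0.3592)/√2 = -1.3428.
Condition B: z_P = (68.2 − 72.4)/11.3 = -0.3717; z_E = (2.84 − 4.0)/1.03 = -1.1262; E_B = (-0.3717 − (-1.1262))/√2 = 0.5335.
E_A − E_B = -1.3428 − 0.5335 = -1.8763 ≈ -1.88.

-1.88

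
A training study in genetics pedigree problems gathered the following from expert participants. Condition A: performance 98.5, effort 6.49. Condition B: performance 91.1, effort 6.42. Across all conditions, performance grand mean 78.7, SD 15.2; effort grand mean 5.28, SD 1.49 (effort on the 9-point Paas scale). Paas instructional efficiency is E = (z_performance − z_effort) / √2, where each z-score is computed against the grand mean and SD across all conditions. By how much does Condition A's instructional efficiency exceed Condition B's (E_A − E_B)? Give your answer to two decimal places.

0.31

Condition A: z_P = (98.5 − 78.7)/15.2 = 1.3026; z_E = (6.49 − 5.28)/1.49 = 0.8121; E_A = (1.3026 − 0.8121)/√2 = 0.3468.
Condition B: z_P = (91.1 − 78.7)/15.2 = 0.8158; z_E = (6.42 − 5.28)/1.49 = 0.7651; E_B = (0.8158 − 0.7651)/√2 = 0.0359.
E_A − E_B = 0.3468 − 0.0359 = 0.3109 ≈ 0.31.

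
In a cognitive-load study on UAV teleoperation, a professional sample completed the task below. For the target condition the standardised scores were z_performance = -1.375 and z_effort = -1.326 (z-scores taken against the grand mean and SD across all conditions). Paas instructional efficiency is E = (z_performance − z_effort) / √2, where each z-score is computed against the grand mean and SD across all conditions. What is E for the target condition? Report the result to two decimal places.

-0.03

z_P − z_E = -1.375 − (-1.326) = -0.0490.
E = -0.0490 / √2 = -0.0490 / 1.41421 = -0.0346 ≈ -0.03.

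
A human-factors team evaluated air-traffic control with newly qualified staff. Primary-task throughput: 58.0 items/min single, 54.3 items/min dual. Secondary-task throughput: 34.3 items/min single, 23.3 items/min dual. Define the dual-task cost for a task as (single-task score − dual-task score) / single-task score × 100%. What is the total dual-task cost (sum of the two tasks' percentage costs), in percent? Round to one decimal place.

38.4

Primary cost = (58.0 − 54.3) / 58.0 × 100% = 6.3793%.
Secondary cost = (34.3 − 23.3) / 34.3 × 100% = 32.0700%.
Total = 6.3793% + 32.0700% = 38.4493% ≈ 38.4%.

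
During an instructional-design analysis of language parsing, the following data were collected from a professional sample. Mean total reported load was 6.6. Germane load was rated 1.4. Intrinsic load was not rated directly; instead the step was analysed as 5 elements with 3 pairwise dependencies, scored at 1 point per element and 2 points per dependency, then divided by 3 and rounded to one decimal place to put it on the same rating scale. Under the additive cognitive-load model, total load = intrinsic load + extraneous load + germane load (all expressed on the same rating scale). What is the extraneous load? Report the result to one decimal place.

Intrinsic (element-interactivity): (5 × 1 + 3 × 2) / 3 = 11 / 3 = 3.6667 → 3.7.
extraneous load = total − intrinsic − germane
             = 6.6 − 3.7 − 1.4 = 1.5.

1.5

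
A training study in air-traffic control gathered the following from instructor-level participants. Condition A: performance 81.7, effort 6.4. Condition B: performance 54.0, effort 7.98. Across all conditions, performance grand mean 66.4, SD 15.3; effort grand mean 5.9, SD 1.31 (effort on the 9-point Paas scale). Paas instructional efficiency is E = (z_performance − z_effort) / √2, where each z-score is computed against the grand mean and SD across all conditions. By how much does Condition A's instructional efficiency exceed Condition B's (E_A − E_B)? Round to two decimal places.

Condition A: z_P = (81.7 − 66.4)/15.3 = 1.0000; z_E = (6.4 − 5.9)/1.31 = 0.3817; E_A = (1.0000 − 0.3817)/√2 = 0.4372.
Condition B: z_P = (54.0 − 66.4)/15.3 = -0.8105; z_E = (7.98 − 5.9)/1.31 = 1.5878; E_B = (-0.8105 − 1.5878)/√2 = -1.6959.
E_A − E_B = 0.4372 − (-1.6959) = 2.1331 ≈ 2.13.

2.13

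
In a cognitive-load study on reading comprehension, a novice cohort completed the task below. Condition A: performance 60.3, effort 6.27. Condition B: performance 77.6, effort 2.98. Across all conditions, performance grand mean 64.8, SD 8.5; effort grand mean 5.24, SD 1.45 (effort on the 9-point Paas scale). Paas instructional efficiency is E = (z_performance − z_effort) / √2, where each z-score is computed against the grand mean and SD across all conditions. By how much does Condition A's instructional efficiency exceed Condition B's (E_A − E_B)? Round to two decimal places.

Condition A: z_P = (60.3 − 64.8)/8.5 = -0.5294; z_E = (6.27 − 5.24)/1.45 = 0.7103; E_A = (-0.5294 − 0.7103)/√2 = -0.8766.
Condition B: z_P = (77.6 − 64.8)/8.5 = 1.5059; z_E = (2.98 − 5.24)/1.45 = -1.5586; E_B = (1.5059 − (-1.5586))/√2 = 2.1669.
E_A − E_B = -0.8766 − 2.1669 = -3.0435 ≈ -3.04.

-3.04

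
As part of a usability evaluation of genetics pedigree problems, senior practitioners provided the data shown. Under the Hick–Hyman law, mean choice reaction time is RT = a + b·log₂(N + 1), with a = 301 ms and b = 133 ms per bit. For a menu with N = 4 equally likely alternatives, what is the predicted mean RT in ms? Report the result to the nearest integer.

log₂(4 + 1) = log₂(5) = 2.3219.
RT = 301 + 133 × 2.3219 = 301 + 308.8127 = 609.8127 ms.
≈ 610 ms.

610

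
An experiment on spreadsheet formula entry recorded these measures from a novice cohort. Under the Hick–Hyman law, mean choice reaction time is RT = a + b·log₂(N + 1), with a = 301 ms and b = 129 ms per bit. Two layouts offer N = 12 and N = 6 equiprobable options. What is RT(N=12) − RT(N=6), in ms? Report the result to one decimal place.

115.2

RT(12) = 301 + 129·log₂(13) = 301 + 129·3.7004 = 778.3516 ms.
RT(6) = 301 + 129·log₂(7) = 301 + 129·2.8074 = 663.1546 ms.
Difference = 778.3516 − 663.1546 = 115.1970 ≈ 115.2 ms.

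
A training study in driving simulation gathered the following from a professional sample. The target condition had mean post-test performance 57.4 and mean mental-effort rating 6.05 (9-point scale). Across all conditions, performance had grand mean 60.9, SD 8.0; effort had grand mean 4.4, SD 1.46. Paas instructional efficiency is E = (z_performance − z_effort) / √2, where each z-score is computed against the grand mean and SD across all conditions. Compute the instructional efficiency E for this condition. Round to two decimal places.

z_performance = (57.4 − 60.9) / 8.0 = -3.5000 / 8.0 = -0.4375.
z_effort = (6.05 − 4.4) / 1.46 = 1.6500 / 1.46 = 1.1301.
z_P − z_E = -0.4375 − 1.1301 = -1.5676.
E = -1.5676 / √2 = -1.5676 / 1.41421 = -1.1085 ≈ -1.11.

-1.11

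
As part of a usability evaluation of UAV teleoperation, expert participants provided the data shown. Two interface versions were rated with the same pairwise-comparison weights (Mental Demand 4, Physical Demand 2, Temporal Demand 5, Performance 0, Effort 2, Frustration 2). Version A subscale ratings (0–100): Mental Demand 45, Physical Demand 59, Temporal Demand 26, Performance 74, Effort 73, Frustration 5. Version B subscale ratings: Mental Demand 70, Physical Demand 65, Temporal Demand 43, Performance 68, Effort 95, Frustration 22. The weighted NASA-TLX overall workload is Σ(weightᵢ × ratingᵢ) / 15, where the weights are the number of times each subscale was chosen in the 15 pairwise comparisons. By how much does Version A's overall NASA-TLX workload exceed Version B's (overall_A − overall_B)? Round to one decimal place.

Version A weighted sum = 4·45 + 2·59 + 5·26 + 0·74 + 2·73 + 2·5 = 180 + 118 + 130 + 0 + 146 + 10 = 584; overall_A = 584/15 = 38.9333.
Version B weighted sum = 4·70 + 2·65 + 5·43 + 0·68 + 2·95 + 2·22 = 280 + 130 + 215 + 0 + 190 + 44 = 859; overall_B = 859/15 = 57.2667.
Difference = 38.9333 − 57.2667 = -18.3334 ≈ -18.3.

-18.3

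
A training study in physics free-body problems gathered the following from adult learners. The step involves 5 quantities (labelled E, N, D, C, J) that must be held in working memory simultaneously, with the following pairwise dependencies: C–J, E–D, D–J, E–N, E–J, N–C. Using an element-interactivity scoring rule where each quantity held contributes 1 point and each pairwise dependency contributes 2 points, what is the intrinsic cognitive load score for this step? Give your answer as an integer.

Count of quantities held simultaneously: 5.
Count of pairwise dependencies listed: 6.
Element contribution: 5 × 1 = 5.
Interaction contribution: 6 × 2 = 12.
Intrinsic load = 5 + 12 = 17.

17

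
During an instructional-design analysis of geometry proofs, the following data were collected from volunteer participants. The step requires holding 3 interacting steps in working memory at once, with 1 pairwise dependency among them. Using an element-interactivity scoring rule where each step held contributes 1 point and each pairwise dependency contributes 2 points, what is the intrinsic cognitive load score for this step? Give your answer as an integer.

5

Element contribution: 3 × 1 = 3.
Interaction contribution: 1 × 2 = 2.
Intrinsic load = 3 + 2 = 5.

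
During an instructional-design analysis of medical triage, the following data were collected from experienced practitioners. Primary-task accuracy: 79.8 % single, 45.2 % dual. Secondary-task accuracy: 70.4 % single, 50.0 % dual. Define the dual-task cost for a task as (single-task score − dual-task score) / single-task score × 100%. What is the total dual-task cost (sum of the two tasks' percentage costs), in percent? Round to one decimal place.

Primary cost = (79.8 − 45.2) / 79.8 × 100% = 43.3584%.
Secondary cost = (70.4 − 50.0) / 70.4 × 100% = 28.9773%.
Total = 43.3584% + 28.9773% = 72.3357% ≈ 72.3%.

72.3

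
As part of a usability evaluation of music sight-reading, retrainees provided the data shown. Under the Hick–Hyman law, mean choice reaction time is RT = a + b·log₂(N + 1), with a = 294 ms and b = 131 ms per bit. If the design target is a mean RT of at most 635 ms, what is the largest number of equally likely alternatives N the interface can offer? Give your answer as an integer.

Set 294 + 131·log₂(N + 1) ≤ 635.
log₂(N + 1) ≤ (635 − 294) / 131 = 2.6031.
N + 1 ≤ 2^2.6031 = 6.0759.
N ≤ 5.0759, so the largest integer N is 5.

5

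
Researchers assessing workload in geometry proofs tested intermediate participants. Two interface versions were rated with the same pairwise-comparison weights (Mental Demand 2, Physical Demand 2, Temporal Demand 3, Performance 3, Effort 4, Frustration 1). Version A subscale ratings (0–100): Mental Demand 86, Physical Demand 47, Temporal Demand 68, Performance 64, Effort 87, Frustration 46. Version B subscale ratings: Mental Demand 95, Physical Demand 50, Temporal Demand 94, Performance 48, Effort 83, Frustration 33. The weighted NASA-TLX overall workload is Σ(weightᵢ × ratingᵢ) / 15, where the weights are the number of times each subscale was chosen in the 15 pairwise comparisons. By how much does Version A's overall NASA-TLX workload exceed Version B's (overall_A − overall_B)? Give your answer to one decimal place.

Version A weighted sum = 2·86 + 2·47 + 3·68 + 3·64 + 4·87 + 1·46 = 172 + 94 + 204 + 192 + 348 + 46 = 1056; overall_A = 1056/15 = 70.4000.
Version B weighted sum = 2·95 + 2·50 + 3·94 + 3·48 + 4·83 + 1·33 = 190 + 100 + 282 + 144 + 332 + 33 = 1081; overall_B = 1081/15 = 72.0667.
Difference = 70.4000 − 72.0667 = -1.6667 ≈ -1.7.

-1.7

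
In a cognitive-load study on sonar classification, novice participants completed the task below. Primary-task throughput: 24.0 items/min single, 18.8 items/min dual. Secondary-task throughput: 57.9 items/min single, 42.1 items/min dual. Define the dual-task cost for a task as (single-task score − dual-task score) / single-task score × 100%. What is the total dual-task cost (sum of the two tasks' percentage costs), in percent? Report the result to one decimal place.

Primary cost = (24.0 − 18.8) / 24.0 × 100% = 21.6667%.
Secondary cost = (57.9 − 42.1) / 57.9 × 100% = 27.2884%.
Total = 21.6667% + 27.2884% = 48.9551% ≈ 49.0%.

49.0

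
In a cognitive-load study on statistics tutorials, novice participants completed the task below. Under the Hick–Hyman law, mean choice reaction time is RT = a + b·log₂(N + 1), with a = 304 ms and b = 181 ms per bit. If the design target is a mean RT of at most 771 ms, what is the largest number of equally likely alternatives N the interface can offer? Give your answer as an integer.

Set 304 + 181·log₂(N + 1) ≤ 771.
log₂(N + 1) ≤ (771 − 304) / 181 = 2.5801.
N + 1 ≤ 2^2.5801 = 5.9798.
N ≤ 4.9798, so the largest integer N is 4.

4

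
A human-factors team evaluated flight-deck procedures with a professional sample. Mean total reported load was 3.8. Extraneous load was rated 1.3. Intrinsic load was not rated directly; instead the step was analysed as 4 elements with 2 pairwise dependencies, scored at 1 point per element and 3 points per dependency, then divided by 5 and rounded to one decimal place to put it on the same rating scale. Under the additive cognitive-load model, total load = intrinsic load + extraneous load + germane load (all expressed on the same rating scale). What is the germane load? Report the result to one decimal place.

0.5

Intrinsic (element-interactivity): (4 × 1 + 2 × 3) / 5 = 10 / 5 = 2.0000 → 2.0.
germane load = total − intrinsic − extraneous
             = 3.8 − 2.0 − 1.3 = 0.5.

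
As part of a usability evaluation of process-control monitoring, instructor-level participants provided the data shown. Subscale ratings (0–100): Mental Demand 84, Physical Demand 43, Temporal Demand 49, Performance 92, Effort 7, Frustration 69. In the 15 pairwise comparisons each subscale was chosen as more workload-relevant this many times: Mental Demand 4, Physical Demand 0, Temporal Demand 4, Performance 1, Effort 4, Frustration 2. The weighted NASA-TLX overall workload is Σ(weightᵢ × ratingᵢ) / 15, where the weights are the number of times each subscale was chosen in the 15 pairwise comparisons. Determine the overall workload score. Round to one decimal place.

The tallies are the weights (they sum to 15).
Weighted sum = 4·84 + 0·43 + 4·49 + 1·92 + 4·7 + 2·69
            = 336 + 0 + 196 + 92 + 28 + 138 = 790.
Overall workload = 790 / 15 = 52.6667 ≈ 52.7.

52.7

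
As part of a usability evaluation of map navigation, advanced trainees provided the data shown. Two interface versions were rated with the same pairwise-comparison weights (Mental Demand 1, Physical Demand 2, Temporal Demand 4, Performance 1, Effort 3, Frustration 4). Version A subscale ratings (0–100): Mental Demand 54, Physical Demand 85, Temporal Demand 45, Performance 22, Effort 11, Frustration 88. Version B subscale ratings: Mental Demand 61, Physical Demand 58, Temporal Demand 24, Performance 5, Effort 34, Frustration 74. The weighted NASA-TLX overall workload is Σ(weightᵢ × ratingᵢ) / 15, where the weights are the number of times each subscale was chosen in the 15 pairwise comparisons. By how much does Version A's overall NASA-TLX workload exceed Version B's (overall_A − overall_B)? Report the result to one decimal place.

Version A weighted sum = 1·54 + 2·85 + 4·45 + 1·22 + 3·11 + 4·88 = 54 + 170 + 180 + 22 + 33 + 352 = 811; overall_A = 811/15 = 54.0667.
Version B weighted sum = 1·61 + 2·58 + 4·24 + 1·5 + 3·34 + 4·74 = 61 + 116 + 96 + 5 + 102 + 296 = 676; overall_B = 676/15 = 45.0667.
Difference = 54.0667 − 45.0667 = 9.0000 ≈ 9.0.

9.0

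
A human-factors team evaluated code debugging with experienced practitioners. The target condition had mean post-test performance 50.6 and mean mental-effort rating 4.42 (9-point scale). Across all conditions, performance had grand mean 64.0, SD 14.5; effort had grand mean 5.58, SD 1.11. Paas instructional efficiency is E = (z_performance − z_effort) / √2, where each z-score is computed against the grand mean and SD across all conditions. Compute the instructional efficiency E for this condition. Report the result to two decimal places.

0.09

z_performance = (50.6 − 64.0) / 14.5 = -13.4000 / 14.5 = -0.9241.
z_effort = (4.42 − 5.58) / 1.11 = -1.1600 / 1.11 = -1.0450.
z_P − z_E = -0.9241 − (-1.0450) = 0.1209.
E = 0.1209 / √2 = 0.1209 / 1.41421 = 0.0855 ≈ 0.09.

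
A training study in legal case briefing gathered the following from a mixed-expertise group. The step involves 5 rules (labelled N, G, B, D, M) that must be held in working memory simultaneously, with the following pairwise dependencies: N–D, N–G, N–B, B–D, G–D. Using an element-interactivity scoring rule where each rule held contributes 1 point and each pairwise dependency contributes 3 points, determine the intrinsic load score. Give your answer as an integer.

20

Count of rules held simultaneously: 5.
Count of pairwise dependencies listed: 5.
Element contribution: 5 × 1 = 5.
Interaction contribution: 5 × 3 = 15.
Intrinsic load = 5 + 15 = 20.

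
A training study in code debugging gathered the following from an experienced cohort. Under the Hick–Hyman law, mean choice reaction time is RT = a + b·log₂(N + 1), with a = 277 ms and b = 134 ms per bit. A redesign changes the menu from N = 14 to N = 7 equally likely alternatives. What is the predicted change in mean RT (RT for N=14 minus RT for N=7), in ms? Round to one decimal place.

RT(14) = 277 + 134·log₂(15) = 277 + 134·3.9069 = 800.5246 ms.
RT(7) = 277 + 134·log₂(8) = 277 + 134·3.0000 = 679.0000 ms.
Difference = 800.5246 − 679.0000 = 121.5246 ≈ 121.5 ms.

121.5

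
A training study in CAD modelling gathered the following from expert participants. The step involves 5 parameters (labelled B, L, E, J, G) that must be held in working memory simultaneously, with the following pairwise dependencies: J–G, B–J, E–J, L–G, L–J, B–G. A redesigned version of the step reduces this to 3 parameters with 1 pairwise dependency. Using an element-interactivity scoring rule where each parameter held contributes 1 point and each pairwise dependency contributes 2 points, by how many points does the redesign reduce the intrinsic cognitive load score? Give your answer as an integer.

Original: 5 × 1 + 6 × 2 = 5 + 12 = 17.
Redesigned: 3 × 1 + 1 × 2 = 3 + 2 = 5.
Reduction = 17 − 5 = 12.

12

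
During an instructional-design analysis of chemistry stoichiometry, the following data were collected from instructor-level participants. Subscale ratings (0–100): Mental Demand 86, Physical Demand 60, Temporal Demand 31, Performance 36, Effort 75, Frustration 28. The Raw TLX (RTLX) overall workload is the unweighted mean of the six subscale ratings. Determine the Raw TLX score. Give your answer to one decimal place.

Sum of ratings = 86 + 60 + 31 + 36 + 75 + 28 = 316.
RTLX = 316 / 6 = 52.6667 ≈ 52.7.

52.7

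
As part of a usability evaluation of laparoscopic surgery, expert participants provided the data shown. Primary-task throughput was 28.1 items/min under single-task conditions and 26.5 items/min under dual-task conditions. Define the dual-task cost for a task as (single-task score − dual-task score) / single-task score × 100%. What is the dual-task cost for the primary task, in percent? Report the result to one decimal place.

5.7

Cost = (28.1 − 26.5) / 28.1 × 100%
     = 1.6000 / 28.1 × 100% = 5.6940%.
≈ 5.7%.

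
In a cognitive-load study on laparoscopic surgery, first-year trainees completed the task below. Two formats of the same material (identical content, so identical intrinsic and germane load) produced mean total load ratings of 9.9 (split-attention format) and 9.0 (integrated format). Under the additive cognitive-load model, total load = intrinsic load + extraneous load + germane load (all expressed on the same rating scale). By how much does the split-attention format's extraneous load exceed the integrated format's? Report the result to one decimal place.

0.9

Intrinsic and germane load are equal across formats, so the difference in total load equals the difference in extraneous load.
Extraneous-load difference = 9.9 − 9.0 = 0.9.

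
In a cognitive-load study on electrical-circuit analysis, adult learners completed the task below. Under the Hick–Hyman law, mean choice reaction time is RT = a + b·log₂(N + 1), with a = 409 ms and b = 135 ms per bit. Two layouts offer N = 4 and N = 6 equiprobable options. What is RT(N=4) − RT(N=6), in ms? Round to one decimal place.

RT(4) = 409 + 135·log₂(5) = 409 + 135·2.3219 = 722.4565 ms.
RT(6) = 409 + 135·log₂(7) = 409 + 135·2.8074 = 787.9990 ms.
Difference = 722.4565 − 787.9990 = -65.5425 ≈ -65.5 ms.

-65.5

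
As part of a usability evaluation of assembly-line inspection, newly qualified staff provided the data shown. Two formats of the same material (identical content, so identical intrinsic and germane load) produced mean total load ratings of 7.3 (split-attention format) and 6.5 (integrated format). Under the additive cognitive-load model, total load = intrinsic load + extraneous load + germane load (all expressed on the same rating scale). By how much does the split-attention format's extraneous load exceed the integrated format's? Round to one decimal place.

0.8

Intrinsic and germane load are equal across formats, so the difference in total load equals the difference in extraneous load.
Extraneous-load difference = 7.3 − 6.5 = 0.8.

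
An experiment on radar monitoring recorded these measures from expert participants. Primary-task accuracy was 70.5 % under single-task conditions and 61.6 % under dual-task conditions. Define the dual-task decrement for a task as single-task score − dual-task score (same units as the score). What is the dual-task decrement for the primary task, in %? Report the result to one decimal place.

8.9

Decrement = 70.5 − 61.6 = 8.9000 % ≈ 8.9 %.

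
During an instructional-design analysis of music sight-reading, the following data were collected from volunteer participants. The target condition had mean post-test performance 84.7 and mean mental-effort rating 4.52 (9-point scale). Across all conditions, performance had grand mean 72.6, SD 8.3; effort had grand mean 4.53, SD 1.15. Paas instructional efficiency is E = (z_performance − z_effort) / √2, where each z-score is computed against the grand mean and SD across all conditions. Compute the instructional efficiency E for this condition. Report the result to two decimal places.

z_performance = (84.7 − 72.6) / 8.3 = 12.1000 / 8.3 = 1.4578.
z_effort = (4.52 − 4.53) / 1.15 = -0.0100 / 1.15 = -0.0087.
z_P − z_E = 1.4578 − (-0.0087) = 1.4665.
E = 1.4665 / √2 = 1.4665 / 1.41421 = 1.0370 ≈ 1.04.

1.04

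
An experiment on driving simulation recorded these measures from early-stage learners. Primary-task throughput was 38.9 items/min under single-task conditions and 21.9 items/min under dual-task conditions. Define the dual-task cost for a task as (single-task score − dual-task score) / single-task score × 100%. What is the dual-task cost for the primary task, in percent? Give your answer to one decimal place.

Cost = (38.9 − 21.9) / 38.9 × 100%
     = 17.0000 / 38.9 × 100% = 43.7018%.
≈ 43.7%.

43.7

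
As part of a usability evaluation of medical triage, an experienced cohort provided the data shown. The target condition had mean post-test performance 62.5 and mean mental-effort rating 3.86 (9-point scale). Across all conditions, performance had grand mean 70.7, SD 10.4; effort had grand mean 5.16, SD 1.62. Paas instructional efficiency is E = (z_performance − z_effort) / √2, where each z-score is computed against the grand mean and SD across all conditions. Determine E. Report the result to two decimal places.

z_performance = (62.5 − 70.7) / 10.4 = -8.2000 / 10.4 = -0.7885.
z_effort = (3.86 − 5.16) / 1.62 = -1.3000 / 1.62 = -0.8025.
z_P − z_E = -0.7885 − (-0.8025) = 0.0140.
E = 0.0140 / √2 = 0.0140 / 1.41421 = 0.0099 ≈ 0.01.

0.01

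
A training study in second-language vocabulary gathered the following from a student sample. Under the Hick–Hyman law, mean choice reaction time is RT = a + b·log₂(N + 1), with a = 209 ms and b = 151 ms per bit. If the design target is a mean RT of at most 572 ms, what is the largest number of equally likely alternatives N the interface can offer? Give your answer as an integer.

Set 209 + 151·log₂(N + 1) ≤ 572.
log₂(N + 1) ≤ (572 − 209) / 151 = 2.4040.
N + 1 ≤ 2^2.4040 = 5.2927.
N ≤ 4.2927, so the largest integer N is 4.

4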